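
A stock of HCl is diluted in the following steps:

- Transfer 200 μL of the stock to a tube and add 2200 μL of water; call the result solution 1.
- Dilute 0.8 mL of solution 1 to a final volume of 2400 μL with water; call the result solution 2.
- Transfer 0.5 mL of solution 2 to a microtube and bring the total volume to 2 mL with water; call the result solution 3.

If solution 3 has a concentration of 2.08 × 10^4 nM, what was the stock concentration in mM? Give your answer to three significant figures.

3.00 mM

Step 1: 200 μL + 2200 μL = 2400 μL total → factor 2400/200 = 12
Step 2: 0.8 mL brought to 2400 μL → factor 2.4/0.8 = 3
Step 3: 0.5 mL brought to 2 mL → factor 2/0.5 = 4
Overall dilution factor = 12 × 3 × 4 = 144
Stock = 2.08 × 10^4 nM × 144 = 2.995 × 10^6 nM = 3.00 mM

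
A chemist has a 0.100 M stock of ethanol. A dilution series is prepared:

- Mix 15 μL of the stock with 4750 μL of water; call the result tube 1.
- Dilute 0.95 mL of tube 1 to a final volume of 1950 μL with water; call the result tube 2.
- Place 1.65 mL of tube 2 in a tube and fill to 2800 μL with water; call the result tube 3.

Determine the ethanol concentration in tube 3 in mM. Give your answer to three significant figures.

Step 1: 15 μL + 4750 μL = 4765 μL total → factor 4765/15 = 317.67
Step 2: 0.95 mL brought to 1950 μL → factor 1.95/0.95 = 2.0526
Step 3: 1.65 mL brought to 2800 μL → factor 2.8/1.65 = 1.697
Overall dilution factor = 317.67 × 2.0526 × 1.697 = 1106.5
Final = 0.100 M / 1106.5 = 9.037 × 10^-5 M = 0.0904 mM

0.0904 mM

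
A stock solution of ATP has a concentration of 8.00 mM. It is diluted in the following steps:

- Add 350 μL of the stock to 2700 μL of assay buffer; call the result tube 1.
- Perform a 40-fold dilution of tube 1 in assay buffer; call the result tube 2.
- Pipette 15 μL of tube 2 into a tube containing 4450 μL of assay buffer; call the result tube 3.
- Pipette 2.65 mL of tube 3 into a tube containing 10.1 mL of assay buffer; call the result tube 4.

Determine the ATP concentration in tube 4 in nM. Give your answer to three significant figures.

16.0 nM

Step 1: 350 μL + 2700 μL = 3050 μL total → factor 3050/350 = 8.7143
Step 2: 40-fold → factor 40
Step 3: 15 μL + 4450 μL = 4465 μL total → factor 4465/15 = 297.67
Step 4: 2.65 mL + 10.1 mL = 12.75 mL total → factor 12.75/2.65 = 4.8113
Overall dilution factor = 8.7143 × 40 × 297.67 × 4.8113 = 4.9921 × 10^5
Final = 8.00 mM / 4.9921 × 10^5 = 1.603 × 10^-5 mM = 16.0 nM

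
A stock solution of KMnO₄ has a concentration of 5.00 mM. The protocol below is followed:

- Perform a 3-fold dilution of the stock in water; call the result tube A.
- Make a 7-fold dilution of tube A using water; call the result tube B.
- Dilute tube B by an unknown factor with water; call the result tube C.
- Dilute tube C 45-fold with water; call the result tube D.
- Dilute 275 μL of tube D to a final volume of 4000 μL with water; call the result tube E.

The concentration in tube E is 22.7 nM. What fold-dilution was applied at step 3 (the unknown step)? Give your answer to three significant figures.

16.0-fold

Step 1: 3-fold → factor 3
Step 2: 7-fold → factor 7
Step 3: unknown factor x
Step 4: 45-fold → factor 45
Step 5: 275 μL brought to 4000 μL → factor 4000/275 = 14.545
Product of known-step factors = 13745
Overall factor = 5.00 mM / (22.7 nM) = 2.2026 × 10^5
x = 2.2026 × 10^5 / 13745 = 16.0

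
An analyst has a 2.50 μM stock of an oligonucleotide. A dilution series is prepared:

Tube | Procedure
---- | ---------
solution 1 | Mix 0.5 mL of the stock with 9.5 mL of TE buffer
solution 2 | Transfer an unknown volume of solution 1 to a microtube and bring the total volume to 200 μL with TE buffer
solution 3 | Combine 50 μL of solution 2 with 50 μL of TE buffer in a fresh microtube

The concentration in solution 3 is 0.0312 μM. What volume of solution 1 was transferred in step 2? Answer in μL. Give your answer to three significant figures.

Step 1: 0.5 mL + 9.5 mL = 10 mL total → factor 10/0.5 = 20
Step 2: v brought to 200 μL → factor = 200 μL/v
Step 3: 50 μL + 50 μL = 100 μL total → factor 100/50 = 2
Product of known-step factors = 40
Overall factor = 2.50 μM / (0.0312 μM) = 80.128
Step-2 factor = 80.128 / 40 = 2.0032
v = 200 μL / 2.0032 = 99.8 μL

99.8 μL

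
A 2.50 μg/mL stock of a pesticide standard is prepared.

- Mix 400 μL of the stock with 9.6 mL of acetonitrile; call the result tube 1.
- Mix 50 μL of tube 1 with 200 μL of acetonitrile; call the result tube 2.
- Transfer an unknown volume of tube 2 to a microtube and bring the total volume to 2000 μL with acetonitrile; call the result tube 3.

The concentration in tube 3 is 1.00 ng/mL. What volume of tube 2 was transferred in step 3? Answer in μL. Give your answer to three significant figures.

100 μL

Step 1: 400 μL + 9.6 mL = 10000 μL total → factor 10000/400 = 25
Step 2: 50 μL + 200 μL = 250 μL total → factor 250/50 = 5
Step 3: v brought to 2000 μL → factor = 2000 μL/v
Product of known-step factors = 125
Overall factor = 2.50 μg/mL / (1.00 ng/mL) = 2500
Step-3 factor = 2500 / 125 = 20
v = 2000 μL / 20 = 100 μL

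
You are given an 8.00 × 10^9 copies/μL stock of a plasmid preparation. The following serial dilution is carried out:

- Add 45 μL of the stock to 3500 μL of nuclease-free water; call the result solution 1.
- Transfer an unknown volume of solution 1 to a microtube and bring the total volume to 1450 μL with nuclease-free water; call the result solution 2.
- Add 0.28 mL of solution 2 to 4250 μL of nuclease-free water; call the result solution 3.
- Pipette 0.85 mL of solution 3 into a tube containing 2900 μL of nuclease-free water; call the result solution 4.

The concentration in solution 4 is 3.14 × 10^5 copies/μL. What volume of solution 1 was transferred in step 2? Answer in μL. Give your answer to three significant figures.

Step 1: 45 μL + 3500 μL = 3545 μL total → factor 3545/45 = 78.778
Step 2: v brought to 1450 μL → factor = 1450 μL/v
Step 3: 0.28 mL + 4250 μL = 4.53 mL total → factor 4.53/0.28 = 16.179
Step 4: 0.85 mL + 2900 μL = 3.75 mL total → factor 3.75/0.85 = 4.4118
Product of known-step factors = 5622.8
Overall factor = 8.00 × 10^9 copies/μL / (3.14 × 10^5 copies/μL) = 25478
Step-2 factor = 25478 / 5622.8 = 4.5311
v = 1450 μL / 4.5311 = 320 μL

320 μL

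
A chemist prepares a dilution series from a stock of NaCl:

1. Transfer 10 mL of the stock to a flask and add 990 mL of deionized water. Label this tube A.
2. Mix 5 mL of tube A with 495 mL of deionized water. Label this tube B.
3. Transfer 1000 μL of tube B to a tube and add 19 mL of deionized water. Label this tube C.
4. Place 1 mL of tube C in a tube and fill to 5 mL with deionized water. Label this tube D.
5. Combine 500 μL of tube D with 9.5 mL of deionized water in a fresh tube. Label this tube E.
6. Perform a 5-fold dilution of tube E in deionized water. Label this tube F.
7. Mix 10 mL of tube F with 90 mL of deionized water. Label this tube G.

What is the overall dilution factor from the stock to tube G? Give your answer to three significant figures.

Step 1: 10 mL + 990 mL = 1000 mL total → factor 1000/10 = 100
Step 2: 5 mL + 495 mL = 500 mL total → factor 500/5 = 100
Step 3: 1000 μL + 19 mL = 20000 μL total → factor 20000/1000 = 20
Step 4: 1 mL brought to 5 mL → factor 5/1 = 5
Step 5: 500 μL + 9.5 mL = 10000 μL total → factor 10000/500 = 20
Step 6: 5-fold → factor 5
Step 7: 10 mL + 90 mL = 100 mL total → factor 100/10 = 10
Overall dilution factor = 100 × 100 × 20 × 5 × 20 × 5 × 10 = 1 × 10^9

1.00 × 10^9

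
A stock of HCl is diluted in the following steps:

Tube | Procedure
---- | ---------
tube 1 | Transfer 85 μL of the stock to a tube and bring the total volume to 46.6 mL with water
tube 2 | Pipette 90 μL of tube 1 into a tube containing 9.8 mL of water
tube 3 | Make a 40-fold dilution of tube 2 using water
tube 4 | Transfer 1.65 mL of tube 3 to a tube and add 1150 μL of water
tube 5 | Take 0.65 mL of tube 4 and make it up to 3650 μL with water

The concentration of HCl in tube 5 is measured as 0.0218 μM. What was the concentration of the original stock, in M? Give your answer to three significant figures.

0.501 M

Step 1: 85 μL brought to 46.6 mL → factor 46600/85 = 548.24
Step 2: 90 μL + 9.8 mL = 9890 μL total → factor 9890/90 = 109.89
Step 3: 40-fold → factor 40
Step 4: 1.65 mL + 1150 μL = 2.8 mL total → factor 2.8/1.65 = 1.697
Step 5: 0.65 mL brought to 3650 μL → factor 3.65/0.65 = 5.6154
Overall dilution factor = 548.24 × 109.89 × 40 × 1.697 × 5.6154 = 2.2963 × 10^7
Stock = 0.0218 μM × 2.2963 × 10^7 = 5.006 × 10^5 μM = 0.501 M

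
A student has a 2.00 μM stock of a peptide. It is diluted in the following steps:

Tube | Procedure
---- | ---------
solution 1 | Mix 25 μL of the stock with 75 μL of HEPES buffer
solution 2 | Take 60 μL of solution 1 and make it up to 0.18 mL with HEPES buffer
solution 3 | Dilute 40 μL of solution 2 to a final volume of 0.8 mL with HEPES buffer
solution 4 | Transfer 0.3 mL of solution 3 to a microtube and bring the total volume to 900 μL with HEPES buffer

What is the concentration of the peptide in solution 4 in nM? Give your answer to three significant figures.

2.78 nM

Step 1: 25 μL + 75 μL = 100 μL total → factor 100/25 = 4
Step 2: 60 μL brought to 0.18 mL → factor 180/60 = 3
Step 3: 40 μL brought to 0.8 mL → factor 800/40 = 20
Step 4: 0.3 mL brought to 900 μL → factor 0.9/0.3 = 3
Overall dilution factor = 4 × 3 × 20 × 3 = 720
Final = 2.00 μM / 720 = 0.002778 μM = 2.78 nM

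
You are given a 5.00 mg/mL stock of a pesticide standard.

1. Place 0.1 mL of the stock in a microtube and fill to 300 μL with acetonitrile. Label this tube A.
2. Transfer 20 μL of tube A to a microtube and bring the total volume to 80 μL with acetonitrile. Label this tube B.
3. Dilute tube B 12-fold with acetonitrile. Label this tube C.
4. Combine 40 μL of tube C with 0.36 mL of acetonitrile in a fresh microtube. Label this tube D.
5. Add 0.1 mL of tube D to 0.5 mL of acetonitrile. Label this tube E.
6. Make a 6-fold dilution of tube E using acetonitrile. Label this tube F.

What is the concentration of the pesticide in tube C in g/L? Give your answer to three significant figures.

Step 1: 0.1 mL brought to 300 μL → factor 0.3/0.1 = 3
Step 2: 20 μL brought to 80 μL → factor 80/20 = 4
Step 3: 12-fold → factor 12
Dilution factor through tube C = 3 × 4 × 12 = 144
[tube C] = 5.00 mg/mL / 144 = 0.03472 mg/mL = 0.0347 g/L

0.0347 g/L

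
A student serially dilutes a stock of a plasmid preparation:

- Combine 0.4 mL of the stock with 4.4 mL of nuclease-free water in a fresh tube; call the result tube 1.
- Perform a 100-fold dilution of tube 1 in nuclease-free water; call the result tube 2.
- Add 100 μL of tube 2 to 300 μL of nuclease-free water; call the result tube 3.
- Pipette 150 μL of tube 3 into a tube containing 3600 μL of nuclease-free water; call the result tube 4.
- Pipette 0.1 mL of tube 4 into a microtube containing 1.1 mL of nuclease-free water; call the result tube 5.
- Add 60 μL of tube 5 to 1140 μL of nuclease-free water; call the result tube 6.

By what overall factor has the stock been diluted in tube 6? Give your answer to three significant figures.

Step 1: 0.4 mL + 4.4 mL = 4.8 mL total → factor 4.8/0.4 = 12
Step 2: 100-fold → factor 100
Step 3: 100 μL + 300 μL = 400 μL total → factor 400/100 = 4
Step 4: 150 μL + 3600 μL = 3750 μL total → factor 3750/150 = 25
Step 5: 0.1 mL + 1.1 mL = 1.2 mL total → factor 1.2/0.1 = 12
Step 6: 60 μL + 1140 μL = 1200 μL total → factor 1200/60 = 20
Overall dilution factor = 12 × 100 × 4 × 25 × 12 × 20 = 2.88 × 10^7

2.88 × 10^7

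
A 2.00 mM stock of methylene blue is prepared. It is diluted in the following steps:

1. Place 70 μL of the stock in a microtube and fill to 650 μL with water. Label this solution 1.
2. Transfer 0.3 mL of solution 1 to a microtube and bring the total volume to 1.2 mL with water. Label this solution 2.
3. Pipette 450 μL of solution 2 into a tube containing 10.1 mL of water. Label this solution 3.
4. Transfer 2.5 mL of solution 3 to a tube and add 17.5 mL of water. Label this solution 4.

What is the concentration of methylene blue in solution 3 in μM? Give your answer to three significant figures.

2.30 μM

Step 1: 70 μL brought to 650 μL → factor 650/70 = 9.2857
Step 2: 0.3 mL brought to 1.2 mL → factor 1.2/0.3 = 4
Step 3: 450 μL + 10.1 mL = 10550 μL total → factor 10550/450 = 23.444
Dilution factor through solution 3 = 9.2857 × 4 × 23.444 = 870.79
[solution 3] = 2.00 mM / 870.79 = 0.002297 mM = 2.30 μM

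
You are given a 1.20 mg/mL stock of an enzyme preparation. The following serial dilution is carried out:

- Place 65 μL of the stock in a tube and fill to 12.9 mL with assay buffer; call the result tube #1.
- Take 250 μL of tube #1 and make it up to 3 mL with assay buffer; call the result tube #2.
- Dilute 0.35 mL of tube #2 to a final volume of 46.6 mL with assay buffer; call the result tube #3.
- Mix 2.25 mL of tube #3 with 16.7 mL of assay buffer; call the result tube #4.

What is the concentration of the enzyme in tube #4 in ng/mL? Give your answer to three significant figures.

Step 1: 65 μL brought to 12.9 mL → factor 12900/65 = 198.46
Step 2: 250 μL brought to 3 mL → factor 3000/250 = 12
Step 3: 0.35 mL brought to 46.6 mL → factor 46.6/0.35 = 133.14
Step 4: 2.25 mL + 16.7 mL = 18.95 mL total → factor 18.95/2.25 = 8.4222
Overall dilution factor = 198.46 × 12 × 133.14 × 8.4222 = 2.6706 × 10^6
Final = 1.20 mg/mL / 2.6706 × 10^6 = 4.493 × 10^-7 mg/mL = 0.449 ng/mL

0.449 ng/mL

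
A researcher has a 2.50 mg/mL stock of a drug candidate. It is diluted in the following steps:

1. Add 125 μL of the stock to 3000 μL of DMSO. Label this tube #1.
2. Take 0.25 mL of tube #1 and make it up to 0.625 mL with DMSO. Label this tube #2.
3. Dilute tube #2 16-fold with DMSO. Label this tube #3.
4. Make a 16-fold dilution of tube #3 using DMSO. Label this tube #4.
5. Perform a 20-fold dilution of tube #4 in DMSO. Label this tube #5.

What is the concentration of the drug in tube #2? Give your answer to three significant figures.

0.0400 mg/mL

Step 1: 125 μL + 3000 μL = 3125 μL total → factor 3125/125 = 25
Step 2: 0.25 mL brought to 0.625 mL → factor 0.625/0.25 = 2.5
Dilution factor through tube #2 = 25 × 2.5 = 62.5
[tube #2] = 2.50 mg/mL / 62.5 = 0.0400 mg/mL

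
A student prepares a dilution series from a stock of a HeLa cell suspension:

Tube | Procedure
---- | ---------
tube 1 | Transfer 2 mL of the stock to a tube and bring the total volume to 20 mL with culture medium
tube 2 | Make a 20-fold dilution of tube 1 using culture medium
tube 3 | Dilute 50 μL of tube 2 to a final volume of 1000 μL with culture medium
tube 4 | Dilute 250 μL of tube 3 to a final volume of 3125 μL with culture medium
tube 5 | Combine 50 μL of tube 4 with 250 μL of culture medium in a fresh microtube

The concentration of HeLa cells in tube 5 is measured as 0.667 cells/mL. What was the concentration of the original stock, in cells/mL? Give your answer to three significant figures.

Step 1: 2 mL brought to 20 mL → factor 20/2 = 10
Step 2: 20-fold → factor 20
Step 3: 50 μL brought to 1000 μL → factor 1000/50 = 20
Step 4: 250 μL brought to 3125 μL → factor 3125/250 = 12.5
Step 5: 50 μL + 250 μL = 300 μL total → factor 300/50 = 6
Overall dilution factor = 10 × 20 × 20 × 12.5 × 6 = 3 × 10^5
Stock = 0.667 cells/mL × 3 × 10^5 = 2.00 × 10^5 cells/mL

2.00 × 10^5 cells/mL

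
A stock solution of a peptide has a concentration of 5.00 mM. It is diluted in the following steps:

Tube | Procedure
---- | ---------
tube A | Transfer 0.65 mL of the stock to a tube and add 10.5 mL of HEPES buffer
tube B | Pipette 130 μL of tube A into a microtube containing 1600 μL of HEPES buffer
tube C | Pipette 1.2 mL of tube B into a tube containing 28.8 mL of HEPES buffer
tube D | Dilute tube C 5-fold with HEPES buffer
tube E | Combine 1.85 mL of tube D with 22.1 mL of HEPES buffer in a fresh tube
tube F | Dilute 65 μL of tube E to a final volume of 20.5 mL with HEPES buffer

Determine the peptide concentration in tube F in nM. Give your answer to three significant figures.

Step 1: 0.65 mL + 10.5 mL = 11.15 mL total → factor 11.15/0.65 = 17.154
Step 2: 130 μL + 1600 μL = 1730 μL total → factor 1730/130 = 13.308
Step 3: 1.2 mL + 28.8 mL = 30 mL total → factor 30/1.2 = 25
Step 4: 5-fold → factor 5
Step 5: 1.85 mL + 22.1 mL = 23.95 mL total → factor 23.95/1.85 = 12.946
Step 6: 65 μL brought to 20.5 mL → factor 20500/65 = 315.38
Overall dilution factor = 17.154 × 13.308 × 25 × 5 × 12.946 × 315.38 = 1.1651 × 10^8
Final = 5.00 mM / 1.1651 × 10^8 = 4.292 × 10^-8 mM = 0.0429 nM

0.0429 nM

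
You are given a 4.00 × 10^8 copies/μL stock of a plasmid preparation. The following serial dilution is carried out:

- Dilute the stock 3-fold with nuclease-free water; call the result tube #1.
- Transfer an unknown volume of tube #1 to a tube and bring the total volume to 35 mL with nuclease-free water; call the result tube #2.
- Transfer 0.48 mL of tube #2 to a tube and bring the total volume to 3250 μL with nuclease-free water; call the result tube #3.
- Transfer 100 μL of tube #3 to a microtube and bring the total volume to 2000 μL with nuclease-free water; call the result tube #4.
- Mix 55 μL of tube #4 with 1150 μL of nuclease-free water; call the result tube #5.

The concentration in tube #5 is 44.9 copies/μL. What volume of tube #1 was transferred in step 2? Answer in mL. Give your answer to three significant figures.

Step 1: 3-fold → factor 3
Step 2: v brought to 35 mL → factor = 35 mL/v
Step 3: 0.48 mL brought to 3250 μL → factor 3.25/0.48 = 6.7708
Step 4: 100 μL brought to 2000 μL → factor 2000/100 = 20
Step 5: 55 μL + 1150 μL = 1205 μL total → factor 1205/55 = 21.909
Product of known-step factors = 8900.6
Overall factor = 4.00 × 10^8 copies/μL / (44.9 copies/μL) = 8.9087 × 10^6
Step-2 factor = 8.9087 × 10^6 / 8900.6 = 1000.9
v = 35 mL / 1000.9 = 0.0350 mL

0.0350 mL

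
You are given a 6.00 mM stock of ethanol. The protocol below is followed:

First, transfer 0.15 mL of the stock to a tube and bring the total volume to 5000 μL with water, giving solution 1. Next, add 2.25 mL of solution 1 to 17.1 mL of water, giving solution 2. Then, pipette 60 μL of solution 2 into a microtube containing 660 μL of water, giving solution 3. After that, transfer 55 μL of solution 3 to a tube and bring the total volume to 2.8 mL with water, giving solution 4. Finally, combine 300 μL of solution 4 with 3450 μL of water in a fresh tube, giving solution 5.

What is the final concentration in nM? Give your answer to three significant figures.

2.74 nM

Step 1: 0.15 mL brought to 5000 μL → factor 5/0.15 = 33.333
Step 2: 2.25 mL + 17.1 mL = 19.35 mL total → factor 19.35/2.25 = 8.6
Step 3: 60 μL + 660 μL = 720 μL total → factor 720/60 = 12
Step 4: 55 μL brought to 2.8 mL → factor 2800/55 = 50.909
Step 5: 300 μL + 3450 μL = 3750 μL total → factor 3750/300 = 12.5
Overall dilution factor = 33.333 × 8.6 × 12 × 50.909 × 12.5 = 2.1891 × 10^6
Final = 6.00 mM / 2.1891 × 10^6 = 2.741 × 10^-6 mM = 2.74 nM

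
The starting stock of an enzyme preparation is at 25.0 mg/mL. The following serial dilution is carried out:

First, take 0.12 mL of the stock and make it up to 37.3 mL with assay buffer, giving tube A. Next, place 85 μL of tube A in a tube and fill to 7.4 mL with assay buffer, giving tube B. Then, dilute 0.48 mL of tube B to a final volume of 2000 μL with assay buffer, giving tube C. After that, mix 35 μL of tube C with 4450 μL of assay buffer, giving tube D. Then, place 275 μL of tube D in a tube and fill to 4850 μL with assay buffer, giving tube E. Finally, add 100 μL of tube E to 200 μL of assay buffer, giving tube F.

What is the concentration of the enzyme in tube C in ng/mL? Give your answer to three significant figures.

Step 1: 0.12 mL brought to 37.3 mL → factor 37.3/0.12 = 310.83
Step 2: 85 μL brought to 7.4 mL → factor 7400/85 = 87.059
Step 3: 0.48 mL brought to 2000 μL → factor 2/0.48 = 4.1667
Dilution factor through tube C = 310.83 × 87.059 × 4.1667 = 1.1275 × 10^5
[tube C] = 25.0 mg/mL / 1.1275 × 10^5 = 0.0002217 mg/mL = 222 ng/mL

222 ng/mL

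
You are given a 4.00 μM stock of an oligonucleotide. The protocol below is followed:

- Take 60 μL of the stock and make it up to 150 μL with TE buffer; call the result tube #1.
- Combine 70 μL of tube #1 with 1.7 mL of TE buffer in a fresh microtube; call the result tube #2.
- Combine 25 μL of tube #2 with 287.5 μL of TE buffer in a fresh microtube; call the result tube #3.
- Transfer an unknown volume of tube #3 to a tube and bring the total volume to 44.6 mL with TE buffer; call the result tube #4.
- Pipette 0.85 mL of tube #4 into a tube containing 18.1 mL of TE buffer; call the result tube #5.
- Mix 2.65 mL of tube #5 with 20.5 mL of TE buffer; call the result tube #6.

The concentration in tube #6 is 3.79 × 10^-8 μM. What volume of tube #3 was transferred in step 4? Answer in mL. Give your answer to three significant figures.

0.0650 mL

Step 1: 60 μL brought to 150 μL → factor 150/60 = 2.5
Step 2: 70 μL + 1.7 mL = 1770 μL total → factor 1770/70 = 25.286
Step 3: 25 μL + 287.5 μL = 312.5 μL total → factor 312.5/25 = 12.5
Step 4: v brought to 44.6 mL → factor = 44.6 mL/v
Step 5: 0.85 mL + 18.1 mL = 18.95 mL total → factor 18.95/0.85 = 22.294
Step 6: 2.65 mL + 20.5 mL = 23.15 mL total → factor 23.15/2.65 = 8.7358
Product of known-step factors = 1.5389 × 10^5
Overall factor = 4.00 μM / (3.79 × 10^-8 μM) = 1.0554 × 10^8
Step-4 factor = 1.0554 × 10^8 / 1.5389 × 10^5 = 685.8
v = 44.6 mL / 685.8 = 0.0650 mL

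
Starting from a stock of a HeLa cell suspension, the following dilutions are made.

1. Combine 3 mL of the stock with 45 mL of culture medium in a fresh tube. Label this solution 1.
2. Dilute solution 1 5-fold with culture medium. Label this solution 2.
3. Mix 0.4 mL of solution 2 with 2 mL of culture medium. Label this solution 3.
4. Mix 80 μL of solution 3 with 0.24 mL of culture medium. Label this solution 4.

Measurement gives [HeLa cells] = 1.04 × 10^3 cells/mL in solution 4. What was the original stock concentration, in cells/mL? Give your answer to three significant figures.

Step 1: 3 mL + 45 mL = 48 mL total → factor 48/3 = 16
Step 2: 5-fold → factor 5
Step 3: 0.4 mL + 2 mL = 2.4 mL total → factor 2.4/0.4 = 6
Step 4: 80 μL + 0.24 mL = 320 μL total → factor 320/80 = 4
Overall dilution factor = 16 × 5 × 6 × 4 = 1920
Stock = 1.04 × 10^3 cells/mL × 1920 = 2.00 × 10^6 cells/mL

2.00 × 10^6 cells/mL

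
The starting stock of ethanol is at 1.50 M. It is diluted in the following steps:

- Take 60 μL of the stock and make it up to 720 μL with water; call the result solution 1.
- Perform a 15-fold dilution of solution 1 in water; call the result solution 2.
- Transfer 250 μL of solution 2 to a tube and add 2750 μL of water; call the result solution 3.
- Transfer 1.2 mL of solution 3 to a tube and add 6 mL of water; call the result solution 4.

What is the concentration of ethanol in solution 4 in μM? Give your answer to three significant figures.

116 μM

Step 1: 60 μL brought to 720 μL → factor 720/60 = 12
Step 2: 15-fold → factor 15
Step 3: 250 μL + 2750 μL = 3000 μL total → factor 3000/250 = 12
Step 4: 1.2 mL + 6 mL = 7.2 mL total → factor 7.2/1.2 = 6
Overall dilution factor = 12 × 15 × 12 × 6 = 12960
Final = 1.50 M / 12960 = 0.0001157 M = 116 μM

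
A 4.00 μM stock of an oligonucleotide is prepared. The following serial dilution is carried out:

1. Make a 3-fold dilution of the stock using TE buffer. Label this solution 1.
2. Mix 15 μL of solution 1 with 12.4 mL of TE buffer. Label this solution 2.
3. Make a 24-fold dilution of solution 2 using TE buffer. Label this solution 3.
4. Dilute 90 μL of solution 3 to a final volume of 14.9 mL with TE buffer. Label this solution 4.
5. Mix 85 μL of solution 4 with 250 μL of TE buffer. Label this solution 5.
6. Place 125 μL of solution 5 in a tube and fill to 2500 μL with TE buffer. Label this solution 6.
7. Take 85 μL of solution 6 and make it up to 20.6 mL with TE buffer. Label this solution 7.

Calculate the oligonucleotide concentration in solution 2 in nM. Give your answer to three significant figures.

1.61 nM

Step 1: 3-fold → factor 3
Step 2: 15 μL + 12.4 mL = 12415 μL total → factor 12415/15 = 827.67
Dilution factor through solution 2 = 3 × 827.67 = 2483
[solution 2] = 4.00 μM / 2483 = 0.001611 μM = 1.61 nM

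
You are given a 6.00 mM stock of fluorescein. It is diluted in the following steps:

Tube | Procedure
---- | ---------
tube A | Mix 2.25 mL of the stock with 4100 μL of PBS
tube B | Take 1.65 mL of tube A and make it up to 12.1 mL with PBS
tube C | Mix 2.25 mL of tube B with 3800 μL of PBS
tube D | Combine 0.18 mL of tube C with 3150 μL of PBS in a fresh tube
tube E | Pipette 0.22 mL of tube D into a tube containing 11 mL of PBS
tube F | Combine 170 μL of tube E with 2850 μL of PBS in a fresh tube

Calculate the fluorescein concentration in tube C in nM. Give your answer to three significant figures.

Step 1: 2.25 mL + 4100 μL = 6.35 mL total → factor 6.35/2.25 = 2.8222
Step 2: 1.65 mL brought to 12.1 mL → factor 12.1/1.65 = 7.3333
Step 3: 2.25 mL + 3800 μL = 6.05 mL total → factor 6.05/2.25 = 2.6889
Dilution factor through tube C = 2.8222 × 7.3333 × 2.6889 = 55.65
[tube C] = 6.00 mM / 55.65 = 0.1078 mM = 1.08 × 10^5 nM

1.08 × 10^5 nM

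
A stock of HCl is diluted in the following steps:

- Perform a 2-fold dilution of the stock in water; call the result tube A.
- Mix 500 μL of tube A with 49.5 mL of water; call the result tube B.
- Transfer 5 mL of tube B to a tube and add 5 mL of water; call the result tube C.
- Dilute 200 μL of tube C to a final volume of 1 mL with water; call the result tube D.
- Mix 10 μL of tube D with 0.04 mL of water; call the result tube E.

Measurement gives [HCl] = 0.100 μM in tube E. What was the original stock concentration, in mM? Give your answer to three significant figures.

Step 1: 2-fold → factor 2
Step 2: 500 μL + 49.5 mL = 50000 μL total → factor 50000/500 = 100
Step 3: 5 mL + 5 mL = 10 mL total → factor 10/5 = 2
Step 4: 200 μL brought to 1 mL → factor 1000/200 = 5
Step 5: 10 μL + 0.04 mL = 50 μL total → factor 50/10 = 5
Overall dilution factor = 2 × 100 × 2 × 5 × 5 = 10000
Stock = 0.100 μM × 10000 = 1000 μM = 1.00 mM

1.00 mM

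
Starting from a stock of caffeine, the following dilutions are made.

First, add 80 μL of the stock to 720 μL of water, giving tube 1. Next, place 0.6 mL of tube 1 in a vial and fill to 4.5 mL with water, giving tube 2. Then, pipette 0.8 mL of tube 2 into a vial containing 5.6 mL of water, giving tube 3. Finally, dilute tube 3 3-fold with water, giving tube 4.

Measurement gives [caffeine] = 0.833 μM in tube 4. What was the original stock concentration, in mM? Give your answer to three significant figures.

Step 1: 80 μL + 720 μL = 800 μL total → factor 800/80 = 10
Step 2: 0.6 mL brought to 4.5 mL → factor 4.5/0.6 = 7.5
Step 3: 0.8 mL + 5.6 mL = 6.4 mL total → factor 6.4/0.8 = 8
Step 4: 3-fold → factor 3
Overall dilution factor = 10 × 7.5 × 8 × 3 = 1800
Stock = 0.833 μM × 1800 = 1499 μM = 1.50 mM

1.50 mM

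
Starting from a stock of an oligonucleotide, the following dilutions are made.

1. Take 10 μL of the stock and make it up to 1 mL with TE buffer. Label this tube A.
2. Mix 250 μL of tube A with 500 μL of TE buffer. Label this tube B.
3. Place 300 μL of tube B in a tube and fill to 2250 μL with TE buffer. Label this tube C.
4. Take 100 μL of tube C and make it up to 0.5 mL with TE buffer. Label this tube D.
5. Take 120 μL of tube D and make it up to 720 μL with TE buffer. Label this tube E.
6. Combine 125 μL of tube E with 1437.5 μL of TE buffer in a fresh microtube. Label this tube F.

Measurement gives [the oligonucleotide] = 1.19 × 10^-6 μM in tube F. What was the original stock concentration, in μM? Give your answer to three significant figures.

1.00 μM

Step 1: 10 μL brought to 1 mL → factor 1000/10 = 100
Step 2: 250 μL + 500 μL = 750 μL total → factor 750/250 = 3
Step 3: 300 μL brought to 2250 μL → factor 2250/300 = 7.5
Step 4: 100 μL brought to 0.5 mL → factor 500/100 = 5
Step 5: 120 μL brought to 720 μL → factor 720/120 = 6
Step 6: 125 μL + 1437.5 μL = 1562.5 μL total → factor 1562.5/125 = 12.5
Overall dilution factor = 100 × 3 × 7.5 × 5 × 6 × 12.5 = 8.4375 × 10^5
Stock = 1.19 × 10^-6 μM × 8.4375 × 10^5 = 1.00 μM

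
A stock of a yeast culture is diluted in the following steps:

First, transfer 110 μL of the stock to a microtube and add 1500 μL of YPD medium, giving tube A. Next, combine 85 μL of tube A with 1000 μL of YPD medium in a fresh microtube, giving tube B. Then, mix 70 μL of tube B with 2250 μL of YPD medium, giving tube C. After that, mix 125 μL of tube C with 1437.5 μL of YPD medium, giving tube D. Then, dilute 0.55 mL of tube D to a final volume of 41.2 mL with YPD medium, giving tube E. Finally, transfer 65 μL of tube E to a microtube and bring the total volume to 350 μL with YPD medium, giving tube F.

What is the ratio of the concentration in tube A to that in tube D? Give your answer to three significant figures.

5.29 × 10^3

Step 1: 110 μL + 1500 μL = 1610 μL total → factor 1610/110 = 14.636
Step 2: 85 μL + 1000 μL = 1085 μL total → factor 1085/85 = 12.765
Step 3: 70 μL + 2250 μL = 2320 μL total → factor 2320/70 = 33.143
Step 4: 125 μL + 1437.5 μL = 1562.5 μL total → factor 1562.5/125 = 12.5
Dilution factor to tube A = 14.636; to tube D = 77401
[tube A]/[tube D] = (factor to tube D)/(factor to tube A) = 77401/14.636 = 5.29 × 10^3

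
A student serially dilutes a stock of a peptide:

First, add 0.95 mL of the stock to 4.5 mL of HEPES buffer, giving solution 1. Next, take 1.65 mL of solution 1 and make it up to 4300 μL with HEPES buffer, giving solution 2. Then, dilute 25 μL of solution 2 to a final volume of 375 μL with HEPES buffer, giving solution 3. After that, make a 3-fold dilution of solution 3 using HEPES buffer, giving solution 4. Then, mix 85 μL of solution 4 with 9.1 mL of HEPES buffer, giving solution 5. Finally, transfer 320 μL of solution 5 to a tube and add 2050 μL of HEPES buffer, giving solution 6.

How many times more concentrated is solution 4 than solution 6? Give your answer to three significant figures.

Step 1: 0.95 mL + 4.5 mL = 5.45 mL total → factor 5.45/0.95 = 5.7368
Step 2: 1.65 mL brought to 4300 μL → factor 4.3/1.65 = 2.6061
Step 3: 25 μL brought to 375 μL → factor 375/25 = 15
Step 4: 3-fold → factor 3
Step 5: 85 μL + 9.1 mL = 9185 μL total → factor 9185/85 = 108.06
Step 6: 320 μL + 2050 μL = 2370 μL total → factor 2370/320 = 7.4062
Dilution factor to solution 4 = 672.78; to solution 6 = 5.3843 × 10^5
[solution 4]/[solution 6] = (factor to solution 6)/(factor to solution 4) = 5.3843 × 10^5/672.78 = 800

800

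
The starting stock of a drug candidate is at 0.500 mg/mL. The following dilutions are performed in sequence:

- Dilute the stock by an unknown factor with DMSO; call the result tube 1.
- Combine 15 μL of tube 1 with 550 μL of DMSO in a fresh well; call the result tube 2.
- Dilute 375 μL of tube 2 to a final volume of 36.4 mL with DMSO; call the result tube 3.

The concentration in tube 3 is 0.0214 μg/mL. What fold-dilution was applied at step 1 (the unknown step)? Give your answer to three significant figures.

6.39-fold

Step 1: unknown factor x
Step 2: 15 μL + 550 μL = 565 μL total → factor 565/15 = 37.667
Step 3: 375 μL brought to 36.4 mL → factor 36400/375 = 97.067
Product of known-step factors = 3656.2
Overall factor = 0.500 mg/mL / (0.0214 μg/mL) = 23364
x = 23364 / 3656.2 = 6.39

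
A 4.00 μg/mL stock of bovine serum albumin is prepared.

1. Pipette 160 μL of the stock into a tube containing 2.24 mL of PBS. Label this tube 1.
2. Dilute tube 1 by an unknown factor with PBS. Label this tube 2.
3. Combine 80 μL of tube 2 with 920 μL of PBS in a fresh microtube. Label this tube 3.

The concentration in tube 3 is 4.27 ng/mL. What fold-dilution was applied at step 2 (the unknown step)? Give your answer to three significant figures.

5.00-fold

Step 1: 160 μL + 2.24 mL = 2400 μL total → factor 2400/160 = 15
Step 2: unknown factor x
Step 3: 80 μL + 920 μL = 1000 μL total → factor 1000/80 = 12.5
Product of known-step factors = 187.5
Overall factor = 4.00 μg/mL / (4.27 ng/mL) = 936.77
x = 936.77 / 187.5 = 5.00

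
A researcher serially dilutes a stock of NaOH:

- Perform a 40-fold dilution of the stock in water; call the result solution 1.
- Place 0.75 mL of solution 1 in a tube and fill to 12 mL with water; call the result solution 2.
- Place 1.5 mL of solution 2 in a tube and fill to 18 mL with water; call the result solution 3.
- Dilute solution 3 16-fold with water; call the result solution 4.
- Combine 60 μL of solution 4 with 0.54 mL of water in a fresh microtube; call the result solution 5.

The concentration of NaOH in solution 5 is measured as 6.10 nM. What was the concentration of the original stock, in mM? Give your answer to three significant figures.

Step 1: 40-fold → factor 40
Step 2: 0.75 mL brought to 12 mL → factor 12/0.75 = 16
Step 3: 1.5 mL brought to 18 mL → factor 18/1.5 = 12
Step 4: 16-fold → factor 16
Step 5: 60 μL + 0.54 mL = 600 μL total → factor 600/60 = 10
Overall dilution factor = 40 × 16 × 12 × 16 × 10 = 1.2288 × 10^6
Stock = 6.10 nM × 1.2288 × 10^6 = 7.496 × 10^6 nM = 7.50 mM

7.50 mM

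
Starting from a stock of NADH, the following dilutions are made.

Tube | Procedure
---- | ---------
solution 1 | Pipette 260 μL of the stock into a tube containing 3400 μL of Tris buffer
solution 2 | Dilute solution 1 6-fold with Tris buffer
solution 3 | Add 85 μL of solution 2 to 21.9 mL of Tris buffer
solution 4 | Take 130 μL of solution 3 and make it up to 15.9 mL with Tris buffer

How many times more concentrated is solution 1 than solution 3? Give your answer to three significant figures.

Step 1: 260 μL + 3400 μL = 3660 μL total → factor 3660/260 = 14.077
Step 2: 6-fold → factor 6
Step 3: 85 μL + 21.9 mL = 21985 μL total → factor 21985/85 = 258.65
Dilution factor to solution 1 = 14.077; to solution 3 = 21846
[solution 1]/[solution 3] = (factor to solution 3)/(factor to solution 1) = 21846/14.077 = 1.55 × 10^3

1.55 × 10^3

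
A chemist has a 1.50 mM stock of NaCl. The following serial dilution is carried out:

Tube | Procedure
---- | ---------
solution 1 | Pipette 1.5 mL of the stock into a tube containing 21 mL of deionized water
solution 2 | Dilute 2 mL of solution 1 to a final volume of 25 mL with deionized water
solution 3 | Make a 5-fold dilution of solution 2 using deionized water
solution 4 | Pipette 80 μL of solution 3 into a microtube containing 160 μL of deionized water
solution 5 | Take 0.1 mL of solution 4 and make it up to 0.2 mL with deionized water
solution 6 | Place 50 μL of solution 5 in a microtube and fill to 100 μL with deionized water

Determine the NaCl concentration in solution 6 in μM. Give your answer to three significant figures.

0.133 μM

Step 1: 1.5 mL + 21 mL = 22.5 mL total → factor 22.5/1.5 = 15
Step 2: 2 mL brought to 25 mL → factor 25/2 = 12.5
Step 3: 5-fold → factor 5
Step 4: 80 μL + 160 μL = 240 μL total → factor 240/80 = 3
Step 5: 0.1 mL brought to 0.2 mL → factor 0.2/0.1 = 2
Step 6: 50 μL brought to 100 μL → factor 100/50 = 2
Overall dilution factor = 15 × 12.5 × 5 × 3 × 2 × 2 = 11250
Final = 1.50 mM / 11250 = 0.0001333 mM = 0.133 μM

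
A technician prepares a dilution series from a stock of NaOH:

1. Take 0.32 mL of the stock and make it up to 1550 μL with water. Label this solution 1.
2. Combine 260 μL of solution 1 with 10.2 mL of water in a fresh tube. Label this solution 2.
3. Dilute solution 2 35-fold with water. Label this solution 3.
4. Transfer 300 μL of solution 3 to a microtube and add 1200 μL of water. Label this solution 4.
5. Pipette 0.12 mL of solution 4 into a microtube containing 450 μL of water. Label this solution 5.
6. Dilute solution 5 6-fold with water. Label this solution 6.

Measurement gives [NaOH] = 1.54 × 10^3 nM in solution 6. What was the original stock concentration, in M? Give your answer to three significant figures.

Step 1: 0.32 mL brought to 1550 μL → factor 1.55/0.32 = 4.8438
Step 2: 260 μL + 10.2 mL = 10460 μL total → factor 10460/260 = 40.231
Step 3: 35-fold → factor 35
Step 4: 300 μL + 1200 μL = 1500 μL total → factor 1500/300 = 5
Step 5: 0.12 mL + 450 μL = 0.57 mL total → factor 0.57/0.12 = 4.75
Step 6: 6-fold → factor 6
Overall dilution factor = 4.8438 × 40.231 × 35 × 5 × 4.75 × 6 = 9.719 × 10^5
Stock = 1.54 × 10^3 nM × 9.719 × 10^5 = 1.497 × 10^9 nM = 1.50 M

1.50 M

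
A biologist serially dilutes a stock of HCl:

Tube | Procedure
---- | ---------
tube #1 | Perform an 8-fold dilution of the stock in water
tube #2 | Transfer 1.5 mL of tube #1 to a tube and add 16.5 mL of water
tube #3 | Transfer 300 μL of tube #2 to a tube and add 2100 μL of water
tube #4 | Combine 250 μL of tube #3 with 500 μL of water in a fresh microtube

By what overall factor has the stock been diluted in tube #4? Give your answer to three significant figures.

Step 1: 8-fold → factor 8
Step 2: 1.5 mL + 16.5 mL = 18 mL total → factor 18/1.5 = 12
Step 3: 300 μL + 2100 μL = 2400 μL total → factor 2400/300 = 8
Step 4: 250 μL + 500 μL = 750 μL total → factor 750/250 = 3
Overall dilution factor = 8 × 12 × 8 × 3 = 2304

2.30 × 10^3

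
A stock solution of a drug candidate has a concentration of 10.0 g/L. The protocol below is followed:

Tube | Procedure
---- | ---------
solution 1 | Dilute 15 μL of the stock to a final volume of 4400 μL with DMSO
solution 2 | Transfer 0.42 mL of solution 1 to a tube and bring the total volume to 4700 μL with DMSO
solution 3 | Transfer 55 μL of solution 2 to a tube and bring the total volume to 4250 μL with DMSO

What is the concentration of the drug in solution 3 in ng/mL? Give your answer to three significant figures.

39.4 ng/mL

Step 1: 15 μL brought to 4400 μL → factor 4400/15 = 293.33
Step 2: 0.42 mL brought to 4700 μL → factor 4.7/0.42 = 11.19
Step 3: 55 μL brought to 4250 μL → factor 4250/55 = 77.273
Overall dilution factor = 293.33 × 11.19 × 77.273 = 2.5365 × 10^5
Final = 10.0 g/L / 2.5365 × 10^5 = 3.942 × 10^-5 g/L = 39.4 ng/mL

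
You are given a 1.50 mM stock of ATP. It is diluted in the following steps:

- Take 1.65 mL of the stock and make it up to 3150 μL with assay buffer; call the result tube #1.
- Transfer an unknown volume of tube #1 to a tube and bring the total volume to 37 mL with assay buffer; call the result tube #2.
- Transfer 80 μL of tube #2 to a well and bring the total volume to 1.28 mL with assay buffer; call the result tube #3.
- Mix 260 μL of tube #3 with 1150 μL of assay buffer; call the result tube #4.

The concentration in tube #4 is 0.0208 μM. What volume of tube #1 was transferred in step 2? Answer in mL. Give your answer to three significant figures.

0.0850 mL

Step 1: 1.65 mL brought to 3150 μL → factor 3.15/1.65 = 1.9091
Step 2: v brought to 37 mL → factor = 37 mL/v
Step 3: 80 μL brought to 1.28 mL → factor 1280/80 = 16
Step 4: 260 μL + 1150 μL = 1410 μL total → factor 1410/260 = 5.4231
Product of known-step factors = 165.65
Overall factor = 1.50 mM / (0.0208 μM) = 72115
Step-2 factor = 72115 / 165.65 = 435.35
v = 37 mL / 435.35 = 0.0850 mL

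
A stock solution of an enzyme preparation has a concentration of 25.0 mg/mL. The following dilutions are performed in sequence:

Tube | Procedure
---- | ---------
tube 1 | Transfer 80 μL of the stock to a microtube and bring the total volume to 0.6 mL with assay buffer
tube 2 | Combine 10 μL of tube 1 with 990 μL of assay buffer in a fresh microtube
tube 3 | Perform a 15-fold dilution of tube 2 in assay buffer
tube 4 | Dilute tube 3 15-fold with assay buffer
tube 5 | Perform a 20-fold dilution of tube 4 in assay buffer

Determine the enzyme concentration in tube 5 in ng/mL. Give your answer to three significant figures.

7.41 ng/mL

Step 1: 80 μL brought to 0.6 mL → factor 600/80 = 7.5
Step 2: 10 μL + 990 μL = 1000 μL total → factor 1000/10 = 100
Step 3: 15-fold → factor 15
Step 4: 15-fold → factor 15
Step 5: 20-fold → factor 20
Overall dilution factor = 7.5 × 100 × 15 × 15 × 20 = 3.375 × 10^6
Final = 25.0 mg/mL / 3.375 × 10^6 = 7.407 × 10^-6 mg/mL = 7.41 ng/mL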